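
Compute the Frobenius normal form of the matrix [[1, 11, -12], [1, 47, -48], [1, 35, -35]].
R = [[0, 0, 36], [1, 0, -48], [0, 1, 13]]

The invariant factors of A (the non-unit diagonal entries of the Smith normal form of xI - A over ℚ[x]) are (x - 6)^2(x - 1), each dividing the next. The characteristic polynomial is their product, (x - 6)^2(x - 1).

The rational canonical form is the block-diagonal matrix of companion matrices C(f_i):
R = [[0, 0, 36], [1, 0, -48], [0, 1, 13]].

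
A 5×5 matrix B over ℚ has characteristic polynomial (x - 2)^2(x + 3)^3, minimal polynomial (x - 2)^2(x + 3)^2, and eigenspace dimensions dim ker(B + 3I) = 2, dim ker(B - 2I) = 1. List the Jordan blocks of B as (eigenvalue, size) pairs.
λ = -3: algebraic multiplicity 3 (exponent in χ_B), largest block size 2 (exponent in m_B), 2 blocks (geometric multiplicity). These force block sizes [2, 1].
λ = 2: algebraic multiplicity 2 (exponent in χ_B), largest block size 2 (exponent in m_B), 1 block (geometric multiplicity). This forces block sizes [2].

Jordan blocks: (-3, 2), (-3, 1), (2, 2)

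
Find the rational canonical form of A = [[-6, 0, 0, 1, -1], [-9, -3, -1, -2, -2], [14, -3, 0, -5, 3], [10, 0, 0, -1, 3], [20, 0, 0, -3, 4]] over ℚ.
R = [[0, 3, 0, 0, 0], [1, -3, 0, 0, 0], [0, 0, 0, 0, 0], [0, 0, 1, 0, 3], [0, 0, 0, 1, -3]]

The invariant factors of A (the non-unit diagonal entries of the Smith normal form of xI - A over ℚ[x]) are x^2 + 3x - 3, x(x^2 + 3x - 3), each dividing the next. The characteristic polynomial is their product, x(x^2 + 3x - 3)^2.

The rational canonical form is the block-diagonal matrix of companion matrices C(f_i):
R = [[0, 3, 0, 0, 0], [1, -3, 0, 0, 0], [0, 0, 0, 0, 0], [0, 0, 1, 0, 3], [0, 0, 0, 1, -3]].

Note the characteristic polynomial does not split into linear factors over ℚ, so A has no Jordan form over ℚ; the rational canonical form exists over any field.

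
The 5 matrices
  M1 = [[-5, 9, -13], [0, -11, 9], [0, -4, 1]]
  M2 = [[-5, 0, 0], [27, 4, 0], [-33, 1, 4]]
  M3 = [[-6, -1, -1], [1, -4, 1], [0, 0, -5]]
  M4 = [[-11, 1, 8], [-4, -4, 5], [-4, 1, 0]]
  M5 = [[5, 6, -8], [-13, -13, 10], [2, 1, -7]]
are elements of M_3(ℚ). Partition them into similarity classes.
Characteristic polynomials: χ_{M1} = (x + 5)^3, χ_{M2} = (x - 4)^2(x + 5), χ_{M3} = (x + 5)^3, χ_{M4} = (x + 5)^3, χ_{M5} = (x + 5)^3.

{M1, M4, M5}: invariant factors (x + 5)^3.

{M2}: invariant factors (x - 4)^2(x + 5).

{M3}: invariant factors x + 5, (x + 5)^2.

Matrices are similar if and only if their invariant-factor lists agree; the partition into similarity classes is {M1, M4, M5}, {M2}, {M3}.

3 classes: {M1, M4, M5}, {M2}, {M3}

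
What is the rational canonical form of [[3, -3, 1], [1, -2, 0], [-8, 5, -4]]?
The invariant factors of A (the non-unit diagonal entries of the Smith normal form of xI - A over ℚ[x]) are (x + 1)(x^2 + 2x - 1), each dividing the next. The characteristic polynomial is their product, (x + 1)(x^2 + 2x - 1).

The rational canonical form is the block-diagonal matrix of companion matrices C(f_i):
R = [[0, 0, 1], [1, 0, -1], [0, 1, -3]].

Note the characteristic polynomial does not split into linear factors over ℚ, so A has no Jordan form over ℚ; the rational canonical form exists over any field.

R = [[0, 0, 1], [1, 0, -1], [0, 1, -3]]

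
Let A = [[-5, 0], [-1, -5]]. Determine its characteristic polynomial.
χ_A(x) = (x + 5)^2

xI - A = [[x + 5, 0], [1, x + 5]].

Expanding det(xI - A) along the first row:
det(xI - A) = + (x + 5)·det([[x + 5]]) - (0)·det([[1]]).

Evaluating gives χ_A(x) = x^2 + 10x + 25 = (x + 5)^2.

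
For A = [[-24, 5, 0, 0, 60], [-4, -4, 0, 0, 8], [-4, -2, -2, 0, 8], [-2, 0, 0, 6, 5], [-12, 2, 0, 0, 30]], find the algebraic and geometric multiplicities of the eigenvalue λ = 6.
The characteristic polynomial is (x - 6)^2(x + 2)^3, so the factor x - 6 appears with exponent 2: the algebraic multiplicity is 2.

rank(A - 6I) = 4, so the eigenspace has dimension 5 - 4 = 1: the geometric multiplicity is 1.

Since 1 < 2, A is not diagonalizable.

algebraic multiplicity 2, geometric multiplicity 1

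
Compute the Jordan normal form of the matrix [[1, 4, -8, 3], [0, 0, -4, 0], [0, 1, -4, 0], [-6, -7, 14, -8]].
J = [[-5, 0, 0, 0], [0, -2, 1, 0], [0, 0, -2, 0], [0, 0, 0, -2]]

The characteristic polynomial is det(xI - A) = (x + 2)^3(x + 5), so the eigenvalues are -5 (algebraic multiplicity 1), -2 (algebraic multiplicity 3).

For λ = -5: algebraic multiplicity 1 gives one 1×1 block.

For λ = -2: rank(A + 2I) = 2, rank((A + 2I)^2) = 1. The eigenspace has dimension 4 - 2 = 2, so there are 2 Jordan blocks; the rank sequence gives block sizes [2, 1].

Assembling the blocks gives the Jordan form J above.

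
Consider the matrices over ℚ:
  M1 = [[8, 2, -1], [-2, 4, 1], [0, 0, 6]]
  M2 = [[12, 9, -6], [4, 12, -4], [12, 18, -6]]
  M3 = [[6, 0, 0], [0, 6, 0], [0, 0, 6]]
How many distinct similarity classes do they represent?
Characteristic polynomials: χ_{M1} = (x - 6)^3, χ_{M2} = (x - 6)^3, χ_{M3} = (x - 6)^3.

{M1, M2}: invariant factors x - 6, (x - 6)^2.

{M3}: invariant factors x - 6, x - 6, x - 6.

Matrices are similar if and only if their invariant-factor lists agree; the partition into similarity classes is {M1, M2}, {M3}.

2 classes: {M1, M2}, {M3}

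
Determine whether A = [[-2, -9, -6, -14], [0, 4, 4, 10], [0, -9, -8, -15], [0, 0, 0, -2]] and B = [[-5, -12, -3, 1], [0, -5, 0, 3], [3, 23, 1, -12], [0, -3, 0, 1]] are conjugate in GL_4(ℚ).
Yes.

Two matrices over a field are similar if and only if they have the same invariant factors.

Both A and B have characteristic polynomial (x + 2)^4 and minimal polynomial (x + 2)^2. Computing further, both have invariant factors (x + 2)^2, (x + 2)^2. Hence A and B are similar.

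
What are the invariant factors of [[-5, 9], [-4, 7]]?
(x - 1)^2

The Jordan structure of A has elementary divisors (x - 1)^2. Arranging the block sizes at each eigenvalue in decreasing order and taking row products gives the invariant factors.

Invariant factors (smallest first, each dividing the next): (x - 1)^2.

Check: the last factor (x - 1)^2 is the minimal polynomial, and the product (x - 1)^2 is the characteristic polynomial.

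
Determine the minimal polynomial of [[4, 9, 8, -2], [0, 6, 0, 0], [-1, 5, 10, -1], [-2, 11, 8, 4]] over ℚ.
The characteristic polynomial factors as (x - 6)^4. The minimal polynomial is ∏(x - λ)^{k_λ} where k_λ is the size of the largest Jordan block at λ.

For λ = 6: rank(A - 6I) = 2, and the largest Jordan block has size 2 (the smallest k with rank((A - 6I)^k) = rank((A - 6I)^(k+1))).

So m_A(x) = (x - 6)^2.

m_A(x) = (x - 6)^2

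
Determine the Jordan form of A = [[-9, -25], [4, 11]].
J = [[1, 1], [0, 1]]

The characteristic polynomial is det(xI - A) = (x - 1)^2, so the eigenvalues are 1 (algebraic multiplicity 2).

For λ = 1: rank(A - I) = 1, rank((A - I)^2) = 0. The eigenspace has dimension 2 - 1 = 1, so there is 1 Jordan block; the rank sequence gives block sizes [2].

Assembling the blocks gives the Jordan form J above.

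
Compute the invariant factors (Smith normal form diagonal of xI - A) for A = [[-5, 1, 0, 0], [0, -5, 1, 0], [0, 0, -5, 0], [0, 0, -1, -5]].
The Jordan structure of A has elementary divisors (x + 5)^3, (x + 5). Arranging the block sizes at each eigenvalue in decreasing order and taking row products gives the invariant factors.

Invariant factors (smallest first, each dividing the next): x + 5, (x + 5)^3.

Check: the last factor (x + 5)^3 is the minimal polynomial, and the product (x + 5)^4 is the characteristic polynomial.

x + 5, (x + 5)^3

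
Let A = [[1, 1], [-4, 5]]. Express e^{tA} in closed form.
A has Jordan form J = [[3, 1], [0, 3]] with A = PJP^{-1}, so e^{tA} = P e^{tJ} P^{-1}.

For a Jordan block J_k(λ), e^{tJ_k(λ)} = e^{λt} · (I + tN + t^2 N^2/2! + ... + t^{k-1} N^{k-1}/(k-1)!) where N is the nilpotent superdiagonal part.

Assembling the blocks and conjugating back gives the entries of e^{tA} as shown above.

e^{tA} = [[(1 - 2*t)*e^{3*t}, t*e^{3*t}], [-4*t*e^{3*t}, (2*t + 1)*e^{3*t}]]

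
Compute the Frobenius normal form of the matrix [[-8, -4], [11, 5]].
The invariant factors of A (the non-unit diagonal entries of the Smith normal form of xI - A over ℚ[x]) are x^2 + 3x + 4, each dividing the next. The characteristic polynomial is their product, x^2 + 3x + 4.

The rational canonical form is the block-diagonal matrix of companion matrices C(f_i):
R = [[0, -4], [1, -3]].

Note the characteristic polynomial does not split into linear factors over ℚ, so A has no Jordan form over ℚ; the rational canonical form exists over any field.

R = [[0, -4], [1, -3]]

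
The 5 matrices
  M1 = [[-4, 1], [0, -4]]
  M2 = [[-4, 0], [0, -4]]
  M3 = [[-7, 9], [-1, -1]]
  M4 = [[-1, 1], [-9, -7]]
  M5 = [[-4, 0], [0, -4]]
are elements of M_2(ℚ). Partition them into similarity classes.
Characteristic polynomials: χ_{M1} = (x + 4)^2, χ_{M2} = (x + 4)^2, χ_{M3} = (x + 4)^2, χ_{M4} = (x + 4)^2, χ_{M5} = (x + 4)^2.

{M1, M3, M4}: invariant factors (x + 4)^2.

{M2, M5}: invariant factors x + 4, x + 4.

Matrices are similar if and only if their invariant-factor lists agree; the partition into similarity classes is {M1, M3, M4}, {M2, M5}.

2 classes: {M1, M3, M4}, {M2, M5}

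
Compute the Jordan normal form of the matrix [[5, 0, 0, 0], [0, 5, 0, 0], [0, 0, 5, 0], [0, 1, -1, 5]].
J = [[5, 1, 0, 0], [0, 5, 0, 0], [0, 0, 5, 0], [0, 0, 0, 5]]

The characteristic polynomial is det(xI - A) = (x - 5)^4, so the eigenvalues are 5 (algebraic multiplicity 4).

For λ = 5: rank(A - 5I) = 1, rank((A - 5I)^2) = 0. The eigenspace has dimension 4 - 1 = 3, so there are 3 Jordan blocks; the rank sequence gives block sizes [2, 1, 1].

Assembling the blocks gives the Jordan form J above.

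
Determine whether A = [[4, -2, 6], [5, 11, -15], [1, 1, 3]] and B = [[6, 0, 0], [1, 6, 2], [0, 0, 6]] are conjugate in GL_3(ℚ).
Yes.

Two matrices over a field are similar if and only if they have the same invariant factors.

Both A and B have characteristic polynomial (x - 6)^3 and minimal polynomial (x - 6)^2. Computing further, both have invariant factors x - 6, (x - 6)^2. Hence A and B are similar.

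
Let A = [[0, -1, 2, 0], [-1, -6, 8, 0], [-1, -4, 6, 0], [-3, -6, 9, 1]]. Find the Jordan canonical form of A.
The characteristic polynomial is det(xI - A) = (x - 1)^3(x + 2), so the eigenvalues are -2 (algebraic multiplicity 1), 1 (algebraic multiplicity 3).

For λ = -2: algebraic multiplicity 1 gives one 1×1 block.

For λ = 1: rank(A - I) = 2, rank((A - I)^2) = 1. The eigenspace has dimension 4 - 2 = 2, so there are 2 Jordan blocks; the rank sequence gives block sizes [2, 1].

Assembling the blocks gives the Jordan form J above.

J = [[-2, 0, 0, 0], [0, 1, 1, 0], [0, 0, 1, 0], [0, 0, 0, 1]]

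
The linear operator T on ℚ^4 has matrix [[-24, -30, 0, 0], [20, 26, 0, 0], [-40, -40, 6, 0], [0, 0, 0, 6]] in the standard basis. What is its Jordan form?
The characteristic polynomial is det(xI - A) = (x - 6)^3(x + 4), so the eigenvalues are -4 (algebraic multiplicity 1), 6 (algebraic multiplicity 3).

For λ = -4: algebraic multiplicity 1 gives one 1×1 block.

For λ = 6: rank(A - 6I) = 1. The eigenspace has dimension 4 - 1 = 3, so there are 3 Jordan blocks; the rank sequence gives block sizes [1, 1, 1].

Assembling the blocks gives the Jordan form J above.

J = [[-4, 0, 0, 0], [0, 6, 0, 0], [0, 0, 6, 0], [0, 0, 0, 6]]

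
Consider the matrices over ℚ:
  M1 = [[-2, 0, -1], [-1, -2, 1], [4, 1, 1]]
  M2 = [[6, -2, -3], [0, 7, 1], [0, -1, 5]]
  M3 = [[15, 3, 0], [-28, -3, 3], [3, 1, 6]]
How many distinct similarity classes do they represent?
2 classes: {M1}, {M2, M3}

Characteristic polynomials: χ_{M1} = (x + 1)^3, χ_{M2} = (x - 6)^3, χ_{M3} = (x - 6)^3.

{M1}: invariant factors (x + 1)^3.

{M2, M3}: invariant factors (x - 6)^3.

Matrices are similar if and only if their invariant-factor lists agree; the partition into similarity classes is {M1}, {M2, M3}.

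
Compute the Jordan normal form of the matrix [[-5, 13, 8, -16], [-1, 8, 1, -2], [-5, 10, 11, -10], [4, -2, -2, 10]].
The characteristic polynomial is det(xI - A) = (x - 6)^4, so the eigenvalues are 6 (algebraic multiplicity 4).

For λ = 6: rank(A - 6I) = 2, rank((A - 6I)^2) = 1, rank((A - 6I)^3) = 0. The eigenspace has dimension 4 - 2 = 2, so there are 2 Jordan blocks; the rank sequence gives block sizes [3, 1].

Assembling the blocks gives the Jordan form J above.

J = [[6, 1, 0, 0], [0, 6, 1, 0], [0, 0, 6, 0], [0, 0, 0, 6]]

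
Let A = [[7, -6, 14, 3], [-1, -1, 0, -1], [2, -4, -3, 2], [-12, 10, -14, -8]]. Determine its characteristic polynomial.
χ_A(x) = (x - 4)(x + 3)^3

xI - A = [[x - 7, 6, -14, -3], [1, x + 1, 0, 1], [-2, 4, x + 3, -2], [12, -10, 14, x + 8]].

Expanding det(xI - A) along the first row:
det(xI - A) = + (x - 7)·det([[x + 1, 0, 1], [4, x + 3, -2], [-10, 14, x + 8]]) - (6)·det([[1, 0, 1], [-2, x + 3, -2], [12, 14, x + 8]]) + (-14)·det([[1, x + 1, 1], [-2, 4, -2], [12, -10, x + 8]]) - (-3)·det([[1, x + 1, 0], [-2, 4, x + 3], [12, -10, 14]]).

Evaluating gives χ_A(x) = x^4 + 5x^3 - 9x^2 - 81x - 108 = (x - 4)(x + 3)^3.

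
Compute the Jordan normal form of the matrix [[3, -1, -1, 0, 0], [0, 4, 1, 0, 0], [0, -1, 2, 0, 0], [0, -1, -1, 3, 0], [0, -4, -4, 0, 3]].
The characteristic polynomial is det(xI - A) = (x - 3)^5, so the eigenvalues are 3 (algebraic multiplicity 5).

For λ = 3: rank(A - 3I) = 1, rank((A - 3I)^2) = 0. The eigenspace has dimension 5 - 1 = 4, so there are 4 Jordan blocks; the rank sequence gives block sizes [2, 1, 1, 1].

Assembling the blocks gives the Jordan form J above.

J = [[3, 1, 0, 0, 0], [0, 3, 0, 0, 0], [0, 0, 3, 0, 0], [0, 0, 0, 3, 0], [0, 0, 0, 0, 3]]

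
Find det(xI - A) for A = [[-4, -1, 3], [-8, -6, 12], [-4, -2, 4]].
xI - A = [[x + 4, 1, -3], [8, x + 6, -12], [4, 2, x - 4]].

Expanding det(xI - A) along the first row:
det(xI - A) = + (x + 4)·det([[x + 6, -12], [2, x - 4]]) - (1)·det([[8, -12], [4, x - 4]]) + (-3)·det([[8, x + 6], [4, 2]]).

Evaluating gives χ_A(x) = x^3 + 6x^2 + 12x + 8 = (x + 2)^3.

χ_A(x) = (x + 2)^3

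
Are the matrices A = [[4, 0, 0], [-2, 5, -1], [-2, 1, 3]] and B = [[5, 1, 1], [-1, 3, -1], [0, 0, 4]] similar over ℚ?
Yes.

Two matrices over a field are similar if and only if they have the same invariant factors.

Both A and B have characteristic polynomial (x - 4)^3 and minimal polynomial (x - 4)^2. Computing further, both have invariant factors x - 4, (x - 4)^2. Hence A and B are similar.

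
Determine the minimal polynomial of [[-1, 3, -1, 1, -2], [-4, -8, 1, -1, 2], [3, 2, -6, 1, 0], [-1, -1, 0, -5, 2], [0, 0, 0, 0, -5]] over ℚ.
The characteristic polynomial factors as (x + 5)^5. The minimal polynomial is ∏(x - λ)^{k_λ} where k_λ is the size of the largest Jordan block at λ.

For λ = -5: rank(A + 5I) = 2, and the largest Jordan block has size 2 (the smallest k with rank((A + 5I)^k) = rank((A + 5I)^(k+1))).

So m_A(x) = (x + 5)^2.

m_A(x) = (x + 5)^2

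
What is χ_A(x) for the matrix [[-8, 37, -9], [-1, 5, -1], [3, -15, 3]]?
χ_A(x) = x^3

xI - A = [[x + 8, -37, 9], [1, x - 5, 1], [-3, 15, x - 3]].

Expanding det(xI - A) along the first row:
det(xI - A) = + (x + 8)·det([[x - 5, 1], [15, x - 3]]) - (-37)·det([[1, 1], [-3, x - 3]]) + (9)·det([[1, x - 5], [-3, 15]]).

Evaluating gives χ_A(x) = x^3.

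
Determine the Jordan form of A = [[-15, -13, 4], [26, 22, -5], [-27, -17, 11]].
The characteristic polynomial is det(xI - A) = (x - 6)^3, so the eigenvalues are 6 (algebraic multiplicity 3).

For λ = 6: rank(A - 6I) = 2, rank((A - 6I)^2) = 1, rank((A - 6I)^3) = 0. The eigenspace has dimension 3 - 2 = 1, so there is 1 Jordan block; the rank sequence gives block sizes [3].

Assembling the blocks gives the Jordan form J above.

J = [[6, 1, 0], [0, 6, 1], [0, 0, 6]]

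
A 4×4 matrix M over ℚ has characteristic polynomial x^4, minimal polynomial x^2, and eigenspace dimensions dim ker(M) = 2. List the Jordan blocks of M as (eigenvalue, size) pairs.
λ = 0: algebraic multiplicity 4 (exponent in χ_M), largest block size 2 (exponent in m_M), 2 blocks (geometric multiplicity). These force block sizes [2, 2].

Jordan blocks: (0, 2), (0, 2)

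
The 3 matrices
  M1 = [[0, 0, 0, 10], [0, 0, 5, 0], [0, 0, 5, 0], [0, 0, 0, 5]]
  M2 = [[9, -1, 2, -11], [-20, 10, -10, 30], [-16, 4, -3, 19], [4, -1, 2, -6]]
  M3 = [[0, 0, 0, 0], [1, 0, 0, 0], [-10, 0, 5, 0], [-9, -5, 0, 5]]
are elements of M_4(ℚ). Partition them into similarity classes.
2 classes: {M1}, {M2, M3}

Characteristic polynomials: χ_{M1} = x^2(x - 5)^2, χ_{M2} = x^2(x - 5)^2, χ_{M3} = x^2(x - 5)^2.

{M1}: invariant factors x(x - 5), x(x - 5).

{M2, M3}: invariant factors x - 5, x^2(x - 5).

Matrices are similar if and only if their invariant-factor lists agree; the partition into similarity classes is {M1}, {M2, M3}.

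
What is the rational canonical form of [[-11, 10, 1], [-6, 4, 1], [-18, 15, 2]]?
The invariant factors of A (the non-unit diagonal entries of the Smith normal form of xI - A over ℚ[x]) are (x + 1)(x^2 + 4x + 1), each dividing the next. The characteristic polynomial is their product, (x + 1)(x^2 + 4x + 1).

The rational canonical form is the block-diagonal matrix of companion matrices C(f_i):
R = [[0, 0, -1], [1, 0, -5], [0, 1, -5]].

Note the characteristic polynomial does not split into linear factors over ℚ, so A has no Jordan form over ℚ; the rational canonical form exists over any field.

R = [[0, 0, -1], [1, 0, -5], [0, 1, -5]]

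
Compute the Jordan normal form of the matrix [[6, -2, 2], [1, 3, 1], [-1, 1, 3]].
J = [[4, 1, 0], [0, 4, 0], [0, 0, 4]]

The characteristic polynomial is det(xI - A) = (x - 4)^3, so the eigenvalues are 4 (algebraic multiplicity 3).

For λ = 4: rank(A - 4I) = 1, rank((A - 4I)^2) = 0. The eigenspace has dimension 3 - 1 = 2, so there are 2 Jordan blocks; the rank sequence gives block sizes [2, 1].

Assembling the blocks gives the Jordan form J above.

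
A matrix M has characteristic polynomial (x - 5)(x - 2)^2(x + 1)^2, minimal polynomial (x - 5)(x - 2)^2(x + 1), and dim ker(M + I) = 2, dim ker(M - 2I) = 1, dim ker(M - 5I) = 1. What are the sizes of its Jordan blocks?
λ = -1: algebraic multiplicity 2 (exponent in χ_M), largest block size 1 (exponent in m_M), 2 blocks (geometric multiplicity). These force block sizes [1, 1].
λ = 2: algebraic multiplicity 2 (exponent in χ_M), largest block size 2 (exponent in m_M), 1 block (geometric multiplicity). This forces block sizes [2].
λ = 5: algebraic multiplicity 1 (exponent in χ_M), largest block size 1 (exponent in m_M), 1 block (geometric multiplicity). This forces block sizes [1].

Jordan blocks: (-1, 1), (-1, 1), (2, 2), (5, 1)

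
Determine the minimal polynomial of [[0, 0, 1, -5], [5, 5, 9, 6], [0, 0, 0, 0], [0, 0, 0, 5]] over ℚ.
m_A(x) = x^2(x - 5)^2

The characteristic polynomial factors as x^2(x - 5)^2. The minimal polynomial is ∏(x - λ)^{k_λ} where k_λ is the size of the largest Jordan block at λ.

For λ = 0: rank(A) = 3, and the largest Jordan block has size 2 (the smallest k with rank(A^k) = rank(A^(k+1))).
For λ = 5: rank(A - 5I) = 3, and the largest Jordan block has size 2 (the smallest k with rank((A - 5I)^k) = rank((A - 5I)^(k+1))).

So m_A(x) = x^2(x - 5)^2.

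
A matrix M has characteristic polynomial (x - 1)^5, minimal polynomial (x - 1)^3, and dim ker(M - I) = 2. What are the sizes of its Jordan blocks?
λ = 1: algebraic multiplicity 5 (exponent in χ_M), largest block size 3 (exponent in m_M), 2 blocks (geometric multiplicity). These force block sizes [3, 2].

Jordan blocks: (1, 3), (1, 2)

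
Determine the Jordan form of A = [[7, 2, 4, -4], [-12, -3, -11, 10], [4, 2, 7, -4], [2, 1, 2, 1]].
J = [[3, 1, 0, 0], [0, 3, 1, 0], [0, 0, 3, 0], [0, 0, 0, 3]]

The characteristic polynomial is det(xI - A) = (x - 3)^4, so the eigenvalues are 3 (algebraic multiplicity 4).

For λ = 3: rank(A - 3I) = 2, rank((A - 3I)^2) = 1, rank((A - 3I)^3) = 0. The eigenspace has dimension 4 - 2 = 2, so there are 2 Jordan blocks; the rank sequence gives block sizes [3, 1].

Assembling the blocks gives the Jordan form J above.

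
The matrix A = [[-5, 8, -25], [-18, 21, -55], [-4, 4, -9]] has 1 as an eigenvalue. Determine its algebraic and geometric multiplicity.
algebraic multiplicity 1, geometric multiplicity 1

The characteristic polynomial is (x - 3)^2(x - 1), so the factor x - 1 appears with exponent 1: the algebraic multiplicity is 1.

rank(A - I) = 2, so the eigenspace has dimension 3 - 2 = 1: the geometric multiplicity is 1.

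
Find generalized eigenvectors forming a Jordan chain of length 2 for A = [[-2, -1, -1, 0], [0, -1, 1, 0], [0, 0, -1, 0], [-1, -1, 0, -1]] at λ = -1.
We seek v_1 ∈ ker((A + I)^2) \ ker(A + I), then set v_{i+1} = (A + I) v_i.

One such chain is v_1 = [[0, 0, 1, 0]]^T, v_2 = [[-1, 1, 0, 0]]^T. Check: (A + I) v_2 = [[0, 0, 0, 0]]^T = 0.

v_1 = [[0, 0, 1, 0]]^T, v_2 = [[-1, 1, 0, 0]]^T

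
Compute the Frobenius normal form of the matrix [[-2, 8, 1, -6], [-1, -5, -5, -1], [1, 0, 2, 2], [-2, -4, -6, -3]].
The invariant factors of A (the non-unit diagonal entries of the Smith normal form of xI - A over ℚ[x]) are x^2 + 4x - 1, x^2 + 4x - 1, each dividing the next. The characteristic polynomial is their product, (x^2 + 4x - 1)^2.

The rational canonical form is the block-diagonal matrix of companion matrices C(f_i):
R = [[0, 1, 0, 0], [1, -4, 0, 0], [0, 0, 0, 1], [0, 0, 1, -4]].

Note the characteristic polynomial does not split into linear factors over ℚ, so A has no Jordan form over ℚ; the rational canonical form exists over any field.

R = [[0, 1, 0, 0], [1, -4, 0, 0], [0, 0, 0, 1], [0, 0, 1, -4]]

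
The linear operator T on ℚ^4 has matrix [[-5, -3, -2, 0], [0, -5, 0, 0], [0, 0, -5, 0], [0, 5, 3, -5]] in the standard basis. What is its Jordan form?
The characteristic polynomial is det(xI - A) = (x + 5)^4, so the eigenvalues are -5 (algebraic multiplicity 4).

For λ = -5: rank(A + 5I) = 2, rank((A + 5I)^2) = 0. The eigenspace has dimension 4 - 2 = 2, so there are 2 Jordan blocks; the rank sequence gives block sizes [2, 2].

Assembling the blocks gives the Jordan form J above.

J = [[-5, 1, 0, 0], [0, -5, 0, 0], [0, 0, -5, 1], [0, 0, 0, -5]]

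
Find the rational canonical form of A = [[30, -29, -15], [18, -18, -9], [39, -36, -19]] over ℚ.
R = [[0, 0, -9], [1, 0, -15], [0, 1, -7]]

The invariant factors of A (the non-unit diagonal entries of the Smith normal form of xI - A over ℚ[x]) are (x + 1)(x + 3)^2, each dividing the next. The characteristic polynomial is their product, (x + 1)(x + 3)^2.

The rational canonical form is the block-diagonal matrix of companion matrices C(f_i):
R = [[0, 0, -9], [1, 0, -15], [0, 1, -7]].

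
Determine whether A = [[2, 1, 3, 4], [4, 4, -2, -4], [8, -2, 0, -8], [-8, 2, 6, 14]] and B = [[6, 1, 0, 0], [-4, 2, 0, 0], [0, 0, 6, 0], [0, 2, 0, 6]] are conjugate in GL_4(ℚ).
Two matrices over a field are similar if and only if they have the same invariant factors.

Both A and B have characteristic polynomial (x - 6)^2(x - 4)^2 and minimal polynomial (x - 6)(x - 4)^2. Computing further, both have invariant factors x - 6, (x - 6)(x - 4)^2. Hence A and B are similar.

Yes.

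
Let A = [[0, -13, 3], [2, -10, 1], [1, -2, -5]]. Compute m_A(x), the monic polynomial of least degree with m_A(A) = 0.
The characteristic polynomial factors as (x + 5)^3. The minimal polynomial is ∏(x - λ)^{k_λ} where k_λ is the size of the largest Jordan block at λ.

For λ = -5: rank(A + 5I) = 2, and the largest Jordan block has size 3 (the smallest k with rank((A + 5I)^k) = rank((A + 5I)^(k+1))).

So m_A(x) = (x + 5)^3.

m_A(x) = (x + 5)^3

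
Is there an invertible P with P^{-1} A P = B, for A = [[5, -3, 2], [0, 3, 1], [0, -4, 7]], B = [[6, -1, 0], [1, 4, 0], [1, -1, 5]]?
No.

Both have characteristic polynomial (x - 5)^3, but the minimal polynomial of A is (x - 5)^3 while the minimal polynomial of B is (x - 5)^2. The minimal polynomial is a similarity invariant, so A and B are not similar.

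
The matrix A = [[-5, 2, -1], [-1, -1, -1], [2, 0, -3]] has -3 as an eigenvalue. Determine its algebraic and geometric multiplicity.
algebraic multiplicity 3, geometric multiplicity 1

The characteristic polynomial is (x + 3)^3, so the factor x + 3 appears with exponent 3: the algebraic multiplicity is 3.

rank(A + 3I) = 2, so the eigenspace has dimension 3 - 2 = 1: the geometric multiplicity is 1.

Since 1 < 3, A is not diagonalizable.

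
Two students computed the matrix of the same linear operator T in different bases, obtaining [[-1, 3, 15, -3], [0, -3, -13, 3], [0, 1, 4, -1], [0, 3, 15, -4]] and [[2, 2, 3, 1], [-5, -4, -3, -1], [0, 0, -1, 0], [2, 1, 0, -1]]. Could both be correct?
Two matrices over a field are similar if and only if they have the same invariant factors.

Both A and B have characteristic polynomial (x + 1)^4 and minimal polynomial (x + 1)^3. Computing further, both have invariant factors x + 1, (x + 1)^3. Hence A and B are similar.

Yes.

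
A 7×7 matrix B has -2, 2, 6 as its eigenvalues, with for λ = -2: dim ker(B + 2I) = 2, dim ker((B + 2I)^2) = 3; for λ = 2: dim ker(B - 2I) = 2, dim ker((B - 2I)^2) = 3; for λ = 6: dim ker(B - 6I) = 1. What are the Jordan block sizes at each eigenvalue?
Jordan blocks: (-2, 2), (-2, 1), (2, 2), (2, 1), (6, 1)

λ = -2: successive nullity increments [2, 1] count blocks of size ≥ k; block sizes are [2, 1].
λ = 2: successive nullity increments [2, 1] count blocks of size ≥ k; block sizes are [2, 1].
λ = 6: successive nullity increments [1] count blocks of size ≥ k; block sizes are [1].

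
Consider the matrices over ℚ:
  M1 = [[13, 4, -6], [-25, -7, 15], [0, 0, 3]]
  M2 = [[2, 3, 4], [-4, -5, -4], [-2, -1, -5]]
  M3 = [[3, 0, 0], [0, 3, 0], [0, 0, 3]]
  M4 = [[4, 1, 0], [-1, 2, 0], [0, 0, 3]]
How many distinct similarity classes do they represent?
3 classes: {M1, M4}, {M2}, {M3}

Characteristic polynomials: χ_{M1} = (x - 3)^3, χ_{M2} = (x + 2)(x + 3)^2, χ_{M3} = (x - 3)^3, χ_{M4} = (x - 3)^3.

{M1, M4}: invariant factors x - 3, (x - 3)^2.

{M2}: invariant factors (x + 2)(x + 3)^2.

{M3}: invariant factors x - 3, x - 3, x - 3.

Matrices are similar if and only if their invariant-factor lists agree; the partition into similarity classes is {M1, M4}, {M2}, {M3}.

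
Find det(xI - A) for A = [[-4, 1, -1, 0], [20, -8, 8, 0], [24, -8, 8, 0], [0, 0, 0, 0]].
xI - A = [[x + 4, -1, 1, 0], [-20, x + 8, -8, 0], [-24, 8, x - 8, 0], [0, 0, 0, x]].

Expanding det(xI - A) along the first row:
det(xI - A) = + (x + 4)·det([[x + 8, -8, 0], [8, x - 8, 0], [0, 0, x]]) - (-1)·det([[-20, -8, 0], [-24, x - 8, 0], [0, 0, x]]) + (1)·det([[-20, x + 8, 0], [-24, 8, 0], [0, 0, x]]) - (0)·det([[-20, x + 8, -8], [-24, 8, x - 8], [0, 0, 0]]).

Evaluating gives χ_A(x) = x^4 + 4x^3 + 4x^2 = x^2(x + 2)^2.

χ_A(x) = x^2(x + 2)^2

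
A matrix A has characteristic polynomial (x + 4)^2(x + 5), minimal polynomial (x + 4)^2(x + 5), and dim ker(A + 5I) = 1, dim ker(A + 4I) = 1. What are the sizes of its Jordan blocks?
λ = -5: algebraic multiplicity 1 (exponent in χ_A), largest block size 1 (exponent in m_A), 1 block (geometric multiplicity). This forces block sizes [1].
λ = -4: algebraic multiplicity 2 (exponent in χ_A), largest block size 2 (exponent in m_A), 1 block (geometric multiplicity). This forces block sizes [2].

Jordan blocks: (-5, 1), (-4, 2)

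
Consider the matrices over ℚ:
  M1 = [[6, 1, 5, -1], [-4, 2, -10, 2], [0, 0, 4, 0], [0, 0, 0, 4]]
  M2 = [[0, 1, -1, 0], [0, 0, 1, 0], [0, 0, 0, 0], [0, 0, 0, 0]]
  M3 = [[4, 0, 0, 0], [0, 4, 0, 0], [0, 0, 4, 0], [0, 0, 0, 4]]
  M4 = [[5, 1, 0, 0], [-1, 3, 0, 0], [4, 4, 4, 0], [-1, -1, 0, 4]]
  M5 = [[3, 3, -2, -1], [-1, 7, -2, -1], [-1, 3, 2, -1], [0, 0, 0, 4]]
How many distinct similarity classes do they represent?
Characteristic polynomials: χ_{M1} = (x - 4)^4, χ_{M2} = x^4, χ_{M3} = (x - 4)^4, χ_{M4} = (x - 4)^4, χ_{M5} = (x - 4)^4.

{M1, M4, M5}: invariant factors x - 4, x - 4, (x - 4)^2.

{M2}: invariant factors x, x^3.

{M3}: invariant factors x - 4, x - 4, x - 4, x - 4.

Matrices are similar if and only if their invariant-factor lists agree; the partition into similarity classes is {M1, M4, M5}, {M2}, {M3}.

3 classes: {M1, M4, M5}, {M2}, {M3}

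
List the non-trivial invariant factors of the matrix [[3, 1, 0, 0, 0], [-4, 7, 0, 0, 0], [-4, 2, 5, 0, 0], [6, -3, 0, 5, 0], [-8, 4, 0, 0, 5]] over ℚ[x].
The Jordan structure of A has elementary divisors (x - 5)^2, (x - 5), (x - 5), (x - 5). Arranging the block sizes at each eigenvalue in decreasing order and taking row products gives the invariant factors.

Invariant factors (smallest first, each dividing the next): x - 5, x - 5, x - 5, (x - 5)^2.

Check: the last factor (x - 5)^2 is the minimal polynomial, and the product (x - 5)^5 is the characteristic polynomial.

x - 5, x - 5, x - 5, (x - 5)^2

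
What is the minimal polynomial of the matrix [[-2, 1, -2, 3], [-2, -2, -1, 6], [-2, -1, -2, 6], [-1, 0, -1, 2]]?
m_A(x) = (x + 1)^2

The characteristic polynomial factors as (x + 1)^4. The minimal polynomial is ∏(x - λ)^{k_λ} where k_λ is the size of the largest Jordan block at λ.

For λ = -1: rank(A + I) = 2, and the largest Jordan block has size 2 (the smallest k with rank((A + I)^k) = rank((A + I)^(k+1))).

So m_A(x) = (x + 1)^2.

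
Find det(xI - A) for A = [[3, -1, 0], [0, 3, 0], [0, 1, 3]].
xI - A = [[x - 3, 1, 0], [0, x - 3, 0], [0, -1, x - 3]].

Expanding det(xI - A) along the first row:
det(xI - A) = + (x - 3)·det([[x - 3, 0], [-1, x - 3]]) - (1)·det([[0, 0], [0, x - 3]]) + (0)·det([[0, x - 3], [0, -1]]).

Evaluating gives χ_A(x) = x^3 - 9x^2 + 27x - 27 = (x - 3)^3.

χ_A(x) = (x - 3)^3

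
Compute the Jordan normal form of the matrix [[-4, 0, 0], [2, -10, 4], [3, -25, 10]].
The characteristic polynomial is det(xI - A) = x^2(x + 4), so the eigenvalues are -4 (algebraic multiplicity 1), 0 (algebraic multiplicity 2).

For λ = -4: algebraic multiplicity 1 gives one 1×1 block.

For λ = 0: rank(A) = 2, rank(A^2) = 1. The eigenspace has dimension 3 - 2 = 1, so there is 1 Jordan block; the rank sequence gives block sizes [2].

Assembling the blocks gives the Jordan form J above.

J = [[-4, 0, 0], [0, 0, 1], [0, 0, 0]]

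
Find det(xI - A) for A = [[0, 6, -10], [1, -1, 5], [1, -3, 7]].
xI - A = [[x, -6, 10], [-1, x + 1, -5], [-1, 3, x - 7]].

Expanding det(xI - A) along the first row:
det(xI - A) = + (x)·det([[x + 1, -5], [3, x - 7]]) - (-6)·det([[-1, -5], [-1, x - 7]]) + (10)·det([[-1, x + 1], [-1, 3]]).

Evaluating gives χ_A(x) = x^3 - 6x^2 + 12x - 8 = (x - 2)^3.

χ_A(x) = (x - 2)^3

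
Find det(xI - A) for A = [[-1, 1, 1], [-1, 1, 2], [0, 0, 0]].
xI - A = [[x + 1, -1, -1], [1, x - 1, -2], [0, 0, x]].

Expanding det(xI - A) along the first row:
det(xI - A) = + (x + 1)·det([[x - 1, -2], [0, x]]) - (-1)·det([[1, -2], [0, x]]) + (-1)·det([[1, x - 1], [0, 0]]).

Evaluating gives χ_A(x) = x^3.

χ_A(x) = x^3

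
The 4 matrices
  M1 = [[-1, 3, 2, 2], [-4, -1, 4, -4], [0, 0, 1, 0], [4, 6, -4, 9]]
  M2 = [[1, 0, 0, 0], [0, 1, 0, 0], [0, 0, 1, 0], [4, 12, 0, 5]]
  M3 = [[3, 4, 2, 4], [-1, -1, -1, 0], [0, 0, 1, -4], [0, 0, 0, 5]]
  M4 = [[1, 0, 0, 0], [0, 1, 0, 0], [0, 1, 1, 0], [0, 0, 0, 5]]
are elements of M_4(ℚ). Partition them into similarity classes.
Characteristic polynomials: χ_{M1} = (x - 5)(x - 1)^3, χ_{M2} = (x - 5)(x - 1)^3, χ_{M3} = (x - 5)(x - 1)^3, χ_{M4} = (x - 5)(x - 1)^3.

{M1, M3, M4}: invariant factors x - 1, (x - 5)(x - 1)^2.

{M2}: invariant factors x - 1, x - 1, (x - 5)(x - 1).

Matrices are similar if and only if their invariant-factor lists agree; the partition into similarity classes is {M1, M3, M4}, {M2}.

2 classes: {M1, M3, M4}, {M2}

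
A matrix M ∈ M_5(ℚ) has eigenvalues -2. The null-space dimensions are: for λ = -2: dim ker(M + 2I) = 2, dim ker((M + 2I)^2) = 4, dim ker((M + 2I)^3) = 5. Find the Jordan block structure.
Jordan blocks: (-2, 3), (-2, 2)

λ = -2: successive nullity increments [2, 2, 1] count blocks of size ≥ k; block sizes are [3, 2].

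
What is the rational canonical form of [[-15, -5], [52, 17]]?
R = [[0, -5], [1, 2]]

The invariant factors of A (the non-unit diagonal entries of the Smith normal form of xI - A over ℚ[x]) are x^2 - 2x + 5, each dividing the next. The characteristic polynomial is their product, x^2 - 2x + 5.

The rational canonical form is the block-diagonal matrix of companion matrices C(f_i):
R = [[0, -5], [1, 2]].

Note the characteristic polynomial does not split into linear factors over ℚ, so A has no Jordan form over ℚ; the rational canonical form exists over any field.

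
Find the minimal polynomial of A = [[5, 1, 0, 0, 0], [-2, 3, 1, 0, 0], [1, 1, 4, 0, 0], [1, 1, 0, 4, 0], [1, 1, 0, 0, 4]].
m_A(x) = (x - 4)^3

The characteristic polynomial factors as (x - 4)^5. The minimal polynomial is ∏(x - λ)^{k_λ} where k_λ is the size of the largest Jordan block at λ.

For λ = 4: rank(A - 4I) = 2, and the largest Jordan block has size 3 (the smallest k with rank((A - 4I)^k) = rank((A - 4I)^(k+1))).

So m_A(x) = (x - 4)^3.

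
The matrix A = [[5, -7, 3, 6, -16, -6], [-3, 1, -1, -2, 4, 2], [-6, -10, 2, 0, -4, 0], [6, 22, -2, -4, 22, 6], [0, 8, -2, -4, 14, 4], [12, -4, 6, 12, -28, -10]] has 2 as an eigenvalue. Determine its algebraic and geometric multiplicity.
algebraic multiplicity 4, geometric multiplicity 3

The characteristic polynomial is x^2(x - 2)^4, so the factor x - 2 appears with exponent 4: the algebraic multiplicity is 4.

rank(A - 2I) = 3, so the eigenspace has dimension 6 - 3 = 3: the geometric multiplicity is 3.

Since 3 < 4, A is not diagonalizable.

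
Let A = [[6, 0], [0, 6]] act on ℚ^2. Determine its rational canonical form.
R = [[6, 0], [0, 6]]

The invariant factors of A (the non-unit diagonal entries of the Smith normal form of xI - A over ℚ[x]) are x - 6, x - 6, each dividing the next. The characteristic polynomial is their product, (x - 6)^2.

The rational canonical form is the block-diagonal matrix of companion matrices C(f_i):
R = [[6, 0], [0, 6]].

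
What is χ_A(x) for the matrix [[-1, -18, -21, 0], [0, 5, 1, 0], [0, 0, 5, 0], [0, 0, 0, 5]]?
xI - A = [[x + 1, 18, 21, 0], [0, x - 5, -1, 0], [0, 0, x - 5, 0], [0, 0, 0, x - 5]].

Expanding det(xI - A) along the first row:
det(xI - A) = + (x + 1)·det([[x - 5, -1, 0], [0, x - 5, 0], [0, 0, x - 5]]) - (18)·det([[0, -1, 0], [0, x - 5, 0], [0, 0, x - 5]]) + (21)·det([[0, x - 5, 0], [0, 0, 0], [0, 0, x - 5]]) - (0)·det([[0, x - 5, -1], [0, 0, x - 5], [0, 0, 0]]).

Evaluating gives χ_A(x) = x^4 - 14x^3 + 60x^2 - 50x - 125 = (x - 5)^3(x + 1).

χ_A(x) = (x - 5)^3(x + 1)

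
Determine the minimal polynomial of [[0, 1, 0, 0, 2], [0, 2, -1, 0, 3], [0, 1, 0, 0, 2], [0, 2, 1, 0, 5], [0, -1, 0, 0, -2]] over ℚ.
The characteristic polynomial factors as x^5. The minimal polynomial is ∏(x - λ)^{k_λ} where k_λ is the size of the largest Jordan block at λ.

For λ = 0: rank(A) = 2, and the largest Jordan block has size 3 (the smallest k with rank(A^k) = rank(A^(k+1))).

So m_A(x) = x^3.

m_A(x) = x^3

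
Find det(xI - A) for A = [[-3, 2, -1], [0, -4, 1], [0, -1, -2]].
xI - A = [[x + 3, -2, 1], [0, x + 4, -1], [0, 1, x + 2]].

Expanding det(xI - A) along the first row:
det(xI - A) = + (x + 3)·det([[x + 4, -1], [1, x + 2]]) - (-2)·det([[0, -1], [0, x + 2]]) + (1)·det([[0, x + 4], [0, 1]]).

Evaluating gives χ_A(x) = x^3 + 9x^2 + 27x + 27 = (x + 3)^3.

χ_A(x) = (x + 3)^3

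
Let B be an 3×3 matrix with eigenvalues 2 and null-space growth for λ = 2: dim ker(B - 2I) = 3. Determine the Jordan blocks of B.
λ = 2: successive nullity increments [3] count blocks of size ≥ k; block sizes are [1, 1, 1].

Jordan blocks: (2, 1), (2, 1), (2, 1)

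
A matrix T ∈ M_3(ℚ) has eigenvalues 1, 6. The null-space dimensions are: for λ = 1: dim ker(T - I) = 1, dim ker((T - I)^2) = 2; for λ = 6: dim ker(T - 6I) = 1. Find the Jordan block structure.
Jordan blocks: (1, 2), (6, 1)

λ = 1: successive nullity increments [1, 1] count blocks of size ≥ k; block sizes are [2].
λ = 6: successive nullity increments [1] count blocks of size ≥ k; block sizes are [1].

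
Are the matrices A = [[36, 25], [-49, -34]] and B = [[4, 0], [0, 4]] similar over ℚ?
No.

trace(A) = 2 but trace(B) = 8. The trace is a similarity invariant, so A and B are not similar.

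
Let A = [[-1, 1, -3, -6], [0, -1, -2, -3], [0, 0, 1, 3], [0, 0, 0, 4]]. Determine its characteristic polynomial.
χ_A(x) = (x - 4)(x - 1)(x + 1)^2

xI - A = [[x + 1, -1, 3, 6], [0, x + 1, 2, 3], [0, 0, x - 1, -3], [0, 0, 0, x - 4]].

Expanding det(xI - A) along the first row:
det(xI - A) = + (x + 1)·det([[x + 1, 2, 3], [0, x - 1, -3], [0, 0, x - 4]]) - (-1)·det([[0, 2, 3], [0, x - 1, -3], [0, 0, x - 4]]) + (3)·det([[0, x + 1, 3], [0, 0, -3], [0, 0, x - 4]]) - (6)·det([[0, x + 1, 2], [0, 0, x - 1], [0, 0, 0]]).

Evaluating gives χ_A(x) = x^4 - 3x^3 - 5x^2 + 3x + 4 = (x - 4)(x - 1)(x + 1)^2.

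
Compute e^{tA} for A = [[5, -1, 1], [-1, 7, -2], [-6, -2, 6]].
A has Jordan form J = [[6, 1, 0], [0, 6, 1], [0, 0, 6]] with A = PJP^{-1}, so e^{tA} = P e^{tJ} P^{-1}.

For a Jordan block J_k(λ), e^{tJ_k(λ)} = e^{λt} · (I + tN + t^2 N^2/2! + ... + t^{k-1} N^{k-1}/(k-1)!) where N is the nilpotent superdiagonal part.

Assembling the blocks and conjugating back gives the entries of e^{tA} as shown above.

e^{tA} = [[(-2*t^2 - t + 1)*e^{6*t}, -t*(t + 1)*e^{6*t}, t*(t + 2)*e^{6*t}/2], [t*(6*t - 1)*e^{6*t}, (3*t^2 + t + 1)*e^{6*t}, t*(-3*t - 4)*e^{6*t}/2], [2*t*(2*t - 3)*e^{6*t}, 2*t*(t - 1)*e^{6*t}, (1 - t^2)*e^{6*t}]]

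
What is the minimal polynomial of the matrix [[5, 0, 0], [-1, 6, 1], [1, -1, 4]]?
The characteristic polynomial factors as (x - 5)^3. The minimal polynomial is ∏(x - λ)^{k_λ} where k_λ is the size of the largest Jordan block at λ.

For λ = 5: rank(A - 5I) = 1, and the largest Jordan block has size 2 (the smallest k with rank((A - 5I)^k) = rank((A - 5I)^(k+1))).

So m_A(x) = (x - 5)^2.

m_A(x) = (x - 5)^2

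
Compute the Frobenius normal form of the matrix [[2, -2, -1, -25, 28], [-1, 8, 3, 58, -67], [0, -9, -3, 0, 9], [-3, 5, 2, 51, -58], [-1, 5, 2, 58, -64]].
The invariant factors of A (the non-unit diagonal entries of the Smith normal form of xI - A over ℚ[x]) are x^2(x - 2)(x + 4)^2, each dividing the next. The characteristic polynomial is their product, x^2(x - 2)(x + 4)^2.

The rational canonical form is the block-diagonal matrix of companion matrices C(f_i):
R = [[0, 0, 0, 0, 0], [1, 0, 0, 0, 0], [0, 1, 0, 0, 32], [0, 0, 1, 0, 0], [0, 0, 0, 1, -6]].

R = [[0, 0, 0, 0, 0], [1, 0, 0, 0, 0], [0, 1, 0, 0, 32], [0, 0, 1, 0, 0], [0, 0, 0, 1, -6]]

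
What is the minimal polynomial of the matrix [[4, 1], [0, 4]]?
The characteristic polynomial factors as (x - 4)^2. The minimal polynomial is ∏(x - λ)^{k_λ} where k_λ is the size of the largest Jordan block at λ.

For λ = 4: rank(A - 4I) = 1, and the largest Jordan block has size 2 (the smallest k with rank((A - 4I)^k) = rank((A - 4I)^(k+1))).

So m_A(x) = (x - 4)^2.

m_A(x) = (x - 4)^2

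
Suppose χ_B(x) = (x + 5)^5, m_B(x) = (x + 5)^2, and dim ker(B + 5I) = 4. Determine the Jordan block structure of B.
λ = -5: algebraic multiplicity 5 (exponent in χ_B), largest block size 2 (exponent in m_B), 4 blocks (geometric multiplicity). These force block sizes [2, 1, 1, 1].

Jordan blocks: (-5, 2), (-5, 1), (-5, 1), (-5, 1)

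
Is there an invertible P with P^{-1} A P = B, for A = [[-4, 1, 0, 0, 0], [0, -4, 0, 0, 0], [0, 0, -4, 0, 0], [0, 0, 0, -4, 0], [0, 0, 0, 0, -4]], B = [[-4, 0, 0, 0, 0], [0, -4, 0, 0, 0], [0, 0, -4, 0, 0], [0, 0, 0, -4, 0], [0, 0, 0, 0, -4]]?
Both have characteristic polynomial (x + 4)^5, but the minimal polynomial of A is (x + 4)^2 while the minimal polynomial of B is x + 4. The minimal polynomial is a similarity invariant, so A and B are not similar.

No.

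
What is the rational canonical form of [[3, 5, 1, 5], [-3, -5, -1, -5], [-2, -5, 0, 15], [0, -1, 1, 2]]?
The invariant factors of A (the non-unit diagonal entries of the Smith normal form of xI - A over ℚ[x]) are x + 3, x(x - 6)(x + 3), each dividing the next. The characteristic polynomial is their product, x(x - 6)(x + 3)^2.

The rational canonical form is the block-diagonal matrix of companion matrices C(f_i):
R = [[-3, 0, 0, 0], [0, 0, 0, 0], [0, 1, 0, 18], [0, 0, 1, 3]].

R = [[-3, 0, 0, 0], [0, 0, 0, 0], [0, 1, 0, 18], [0, 0, 1, 3]]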